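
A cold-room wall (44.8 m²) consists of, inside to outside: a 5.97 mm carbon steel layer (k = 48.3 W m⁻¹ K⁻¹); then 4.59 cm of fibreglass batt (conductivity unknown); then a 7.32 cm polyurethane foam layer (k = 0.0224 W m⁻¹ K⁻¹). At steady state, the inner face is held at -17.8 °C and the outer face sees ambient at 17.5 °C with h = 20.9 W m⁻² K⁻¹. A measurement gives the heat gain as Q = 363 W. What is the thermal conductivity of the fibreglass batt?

ΣR = ΔT/Q = |-17.8 − 17.5|/363 = 0.09725 K/W
Known resistances:
  R_carbon steel = L/(kA) = 0.00597/(48.3·44.8) = 2.759×10^-6 K/W
  R_polyurethane foam = L/(kA) = 0.0732/(0.0224·44.8) = 0.07294 K/W
  R_conv,out = 1/(hA) = 1/(20.9·44.8) = 0.001068 K/W
R_fibreglass batt = ΣR − ΣR_known = 0.09725 − 0.07401 = 0.02324 K/W
L/(kA) = 0.02324 ⇒ k = 0.0459/(0.02324·44.8) = 0.0441 W/m·K

k = 0.0441 W/m·K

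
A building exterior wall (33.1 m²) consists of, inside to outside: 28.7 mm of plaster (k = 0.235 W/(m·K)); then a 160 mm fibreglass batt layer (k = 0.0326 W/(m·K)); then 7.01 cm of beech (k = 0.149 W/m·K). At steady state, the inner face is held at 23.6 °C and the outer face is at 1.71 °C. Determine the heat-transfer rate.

Resistance network (inner→outer):
  R_plaster = L/(kA) = 0.0287/(0.235·33.1) = 0.003690 K/W
  R_fibreglass batt = L/(kA) = 0.160/(0.0326·33.1) = 0.1483 K/W
  R_beech = L/(kA) = 0.0701/(0.149·33.1) = 0.01421 K/W
ΣR = 0.003690 + 0.1483 + 0.01421 = 0.1662 K/W
Q = ΔT/ΣR = (23.6 °C − 1.71 °C)/0.1662 = 132 W

Q = 132 W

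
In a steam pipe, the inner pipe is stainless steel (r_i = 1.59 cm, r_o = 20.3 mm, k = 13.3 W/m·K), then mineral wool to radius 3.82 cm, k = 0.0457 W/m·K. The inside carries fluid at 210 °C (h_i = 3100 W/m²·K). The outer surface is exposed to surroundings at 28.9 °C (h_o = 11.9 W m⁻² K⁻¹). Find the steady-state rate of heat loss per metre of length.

Treat each layer as a resistance in series:
  R'_conv,in = 1/(2πr h) = 1/(2π·0.0159·3100) = 0.003229 m·K/W
  R'_stainless steel = ln(0.0203/0.0159)/(2πk) = 0.2443/(2π·13.3) = 0.002923 m·K/W
  R'_mineral wool = ln(0.0382/0.0203)/(2πk) = 0.6322/(2π·0.0457) = 2.202 m·K/W
  R'_conv,out = 1/(2πr h) = 1/(2π·0.0382·11.9) = 0.3501 m·K/W
ΣR = 0.003229 + 0.002923 + 2.202 + 0.3501 = 2.558 m·K/W
Q' = ΔT/ΣR = (210 °C − 28.9 °C)/2.558 = 70.8 W/m

Q' = 70.8 W/m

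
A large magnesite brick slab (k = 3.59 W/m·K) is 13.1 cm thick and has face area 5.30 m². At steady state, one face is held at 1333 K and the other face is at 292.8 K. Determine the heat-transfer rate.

Q = 151 kW

Q = kA·ΔT/L = 3.59 × 5.30 × |1333 K − 292.8 K| / 0.131 = 1.51×10^5 W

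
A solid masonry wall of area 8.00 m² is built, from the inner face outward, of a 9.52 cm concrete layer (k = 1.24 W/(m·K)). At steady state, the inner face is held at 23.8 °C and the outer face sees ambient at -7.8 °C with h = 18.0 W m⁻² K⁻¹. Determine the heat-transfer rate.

Q = 1910 W

Resistance network (inner→outer):
  R_concrete = L/(kA) = 0.0952/(1.24·8.00) = 0.009597 K/W
  R_conv,out = 1/(hA) = 1/(18.0·8.00) = 0.006944 K/W
ΣR = 0.009597 + 0.006944 = 0.01654 K/W
Q = ΔT/ΣR = (23.8 °C − -7.8 °C)/0.01654 = 1910 W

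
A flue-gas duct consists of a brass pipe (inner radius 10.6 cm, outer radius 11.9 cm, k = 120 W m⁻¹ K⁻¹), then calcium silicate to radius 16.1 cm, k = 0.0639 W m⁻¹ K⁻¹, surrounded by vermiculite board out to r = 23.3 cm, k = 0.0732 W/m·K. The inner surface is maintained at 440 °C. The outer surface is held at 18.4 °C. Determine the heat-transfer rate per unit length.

Series thermal resistances, inner to outer:
  R'_brass = ln(0.119/0.106)/(2πk) = 0.1157/(2π·120) = 1.534×10^-4 m·K/W
  R'_calcium silicate = ln(0.161/0.119)/(2πk) = 0.3023/(2π·0.0639) = 0.7529 m·K/W
  R'_vermiculite board = ln(0.233/0.161)/(2πk) = 0.3696/(2π·0.0732) = 0.8037 m·K/W
ΣR = 1.534×10^-4 + 0.7529 + 0.8037 = 1.557 m·K/W
Q' = ΔT/ΣR = (440 °C − 18.4 °C)/1.557 = 271 W/m

Q' = 271 W/m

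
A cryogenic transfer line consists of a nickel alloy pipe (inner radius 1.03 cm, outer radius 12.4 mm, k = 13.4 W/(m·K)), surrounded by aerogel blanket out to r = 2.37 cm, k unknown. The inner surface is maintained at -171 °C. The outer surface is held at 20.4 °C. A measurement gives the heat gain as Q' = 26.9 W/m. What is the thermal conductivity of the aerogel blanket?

k = 0.0145 W/m·K

ΣR = ΔT/Q' = |-171 − 20.4|/26.9 = 7.115 m·K/W
Known resistances:
  R'_nickel alloy = ln(0.0124/0.0103)/(2πk) = 0.1856/(2π·13.4) = 0.002204 m·K/W
R_aerogel blanket = ΣR − ΣR_known = 7.115 − 0.002204 = 7.113 m·K/W
ln(r₂/r₁)/(2πk) = 7.113 ⇒ k = 0.6478/(2π·7.113) = 0.0145 W/m·K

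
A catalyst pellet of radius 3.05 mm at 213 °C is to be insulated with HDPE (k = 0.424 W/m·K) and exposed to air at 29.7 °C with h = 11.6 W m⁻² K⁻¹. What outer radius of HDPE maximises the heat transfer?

r_cr = 7.31 cm

For a sphere, r_cr = 2k_ins/h = 2·0.424/11.6 = 0.0731 m = 7.31 cm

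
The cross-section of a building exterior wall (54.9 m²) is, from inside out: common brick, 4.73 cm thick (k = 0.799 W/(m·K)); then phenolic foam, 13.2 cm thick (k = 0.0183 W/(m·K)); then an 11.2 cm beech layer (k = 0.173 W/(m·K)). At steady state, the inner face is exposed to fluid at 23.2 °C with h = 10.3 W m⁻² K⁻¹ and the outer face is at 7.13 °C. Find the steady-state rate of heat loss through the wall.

Q = 110 W

Series thermal resistances, inner to outer:
  R_conv,in = 1/(hA) = 1/(10.3·54.9) = 0.001768 K/W
  R_common brick = L/(kA) = 0.0473/(0.799·54.9) = 0.001078 K/W
  R_phenolic foam = L/(kA) = 0.132/(0.0183·54.9) = 0.1314 K/W
  R_beech = L/(kA) = 0.112/(0.173·54.9) = 0.01179 K/W
ΣR = 0.001768 + 0.001078 + 0.1314 + 0.01179 = 0.1460 K/W
Q = ΔT/ΣR = (23.2 °C − 7.13 °C)/0.1460 = 110 W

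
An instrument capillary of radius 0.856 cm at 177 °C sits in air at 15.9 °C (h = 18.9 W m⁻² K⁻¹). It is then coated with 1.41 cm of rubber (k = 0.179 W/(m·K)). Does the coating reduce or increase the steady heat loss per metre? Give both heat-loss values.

Critical radius for a cylinder: r_cr = k/h = 0.00947 m = 0.947 cm.
Outer radius after coating: r₂ = 0.00856 + 0.0141 = 0.02266 m.
r₁ < r_cr < r₂: heat loss rises to a maximum at r_cr then falls. Whether the coating helps depends on whether Q(r₂) has dropped back below Q(r₁).
Bare: R = 1/(2πr₁h) = 0.9837 m·K/W; Q = 161.1/0.9837 = 164 W/m.
Coated: R = R_cond + R_conv = 1.237 m·K/W; Q = 161.1/1.237 = 130 W/m.

reduces: 164 → 130 W/m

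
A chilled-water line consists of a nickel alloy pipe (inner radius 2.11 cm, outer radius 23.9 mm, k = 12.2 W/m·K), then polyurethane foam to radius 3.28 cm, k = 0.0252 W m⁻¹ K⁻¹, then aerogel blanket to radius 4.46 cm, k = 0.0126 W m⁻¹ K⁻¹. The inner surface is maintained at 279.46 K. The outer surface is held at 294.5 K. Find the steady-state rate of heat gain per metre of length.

Series thermal resistances, inner to outer:
  R'_nickel alloy = ln(0.0239/0.0211)/(2πk) = 0.1246/(2π·12.2) = 0.001626 m·K/W
  R'_polyurethane foam = ln(0.0328/0.0239)/(2πk) = 0.3166/(2π·0.0252) = 1.999 m·K/W
  R'_aerogel blanket = ln(0.0446/0.0328)/(2πk) = 0.3073/(2π·0.0126) = 3.882 m·K/W
ΣR = 0.001626 + 1.999 + 3.882 = 5.883 m·K/W
Q' = ΔT/ΣR = (279.46 K − 294.5 K)/5.883 = -2.56 W/m
(Negative Q' ⇒ heat flows inward; heat gain = 2.56 W/m.)

Q' = 2.56 W/m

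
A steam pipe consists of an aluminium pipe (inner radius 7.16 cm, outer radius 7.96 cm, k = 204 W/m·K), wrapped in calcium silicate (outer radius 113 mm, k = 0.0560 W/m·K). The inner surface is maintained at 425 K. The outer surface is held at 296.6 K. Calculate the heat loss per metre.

Series thermal resistances, inner to outer:
  R'_aluminium = ln(0.0796/0.0716)/(2πk) = 0.1059/(2π·204) = 8.263×10^-5 m·K/W
  R'_calcium silicate = ln(0.113/0.0796)/(2πk) = 0.3504/(2π·0.0560) = 0.9958 m·K/W
ΣR = 8.263×10^-5 + 0.9958 = 0.9959 m·K/W
Q' = ΔT/ΣR = (425 K − 296.6 K)/0.9959 = 129 W/m

Q' = 129 W/m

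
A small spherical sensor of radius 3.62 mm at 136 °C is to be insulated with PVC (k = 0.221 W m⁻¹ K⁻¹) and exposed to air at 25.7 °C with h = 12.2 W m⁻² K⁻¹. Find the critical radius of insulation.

r_cr = 3.62 cm

For a sphere, r_cr = 2k_ins/h = 2·0.221/12.2 = 0.0362 m = 3.62 cm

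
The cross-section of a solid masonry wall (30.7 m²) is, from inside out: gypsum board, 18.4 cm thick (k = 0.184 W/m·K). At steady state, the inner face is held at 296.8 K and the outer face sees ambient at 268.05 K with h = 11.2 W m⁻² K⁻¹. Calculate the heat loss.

Series thermal resistances, inner to outer:
  R_gypsum board = L/(kA) = 0.184/(0.184·30.7) = 0.03257 K/W
  R_conv,out = 1/(hA) = 1/(11.2·30.7) = 0.002908 K/W
ΣR = 0.03257 + 0.002908 = 0.03548 K/W
Q = ΔT/ΣR = (296.8 K − 268.05 K)/0.03548 = 810 W

Q = 810 W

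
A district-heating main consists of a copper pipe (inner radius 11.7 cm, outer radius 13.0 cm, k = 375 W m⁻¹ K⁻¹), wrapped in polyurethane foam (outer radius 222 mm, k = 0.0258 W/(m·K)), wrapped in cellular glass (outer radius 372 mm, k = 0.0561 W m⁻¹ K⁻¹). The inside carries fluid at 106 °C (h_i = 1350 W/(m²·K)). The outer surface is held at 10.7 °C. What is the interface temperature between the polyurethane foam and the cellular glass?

Resistance network (inner→outer):
  R'_conv,in = 1/(2πr h) = 1/(2π·0.117·1350) = 0.001008 m·K/W
  R'_copper = ln(0.130/0.117)/(2πk) = 0.1054/(2π·375) = 4.472×10^-5 m·K/W
  R'_polyurethane foam = ln(0.222/0.130)/(2πk) = 0.5351/(2π·0.0258) = 3.301 m·K/W
  R'_cellular glass = ln(0.372/0.222)/(2πk) = 0.5162/(2π·0.0561) = 1.464 m·K/W
ΣR = 0.001008 + 4.472×10^-5 + 3.301 + 1.464 = 4.766 m·K/W
Q' = ΔT/ΣR = (106 °C − 10.7 °C)/4.766 = 20.00 W/m
From the inner boundary to the polyurethane foam/cellular glass interface, ΣR_partial = 3.302 m·K/W.
T_interface = T_in − Q'·ΣR_partial = 106 °C − (20.00)(3.302) = 40.0 °C

T = 40.0 °C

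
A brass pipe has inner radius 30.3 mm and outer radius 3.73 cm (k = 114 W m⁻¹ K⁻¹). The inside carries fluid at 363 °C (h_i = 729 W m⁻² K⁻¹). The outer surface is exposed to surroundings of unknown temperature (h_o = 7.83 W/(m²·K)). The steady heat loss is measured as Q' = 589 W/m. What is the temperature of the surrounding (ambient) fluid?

Sum the resistances:
  R'_conv,in = 1/(2πr h) = 1/(2π·0.0303·729) = 0.007205 m·K/W
  R'_brass = ln(0.0373/0.0303)/(2πk) = 0.2078/(2π·114) = 2.902×10^-4 m·K/W
  R'_conv,out = 1/(2πr h) = 1/(2π·0.0373·7.83) = 0.5449 m·K/W
ΣR = 0.5524 m·K/W
ΔT = Q'·ΣR = 589 × 0.5524 = 325.4 K
Heat flows outward, so T_out = T_in − ΔT = 363 − 325.4 = 37.6 °C

T_out = 37.6 °C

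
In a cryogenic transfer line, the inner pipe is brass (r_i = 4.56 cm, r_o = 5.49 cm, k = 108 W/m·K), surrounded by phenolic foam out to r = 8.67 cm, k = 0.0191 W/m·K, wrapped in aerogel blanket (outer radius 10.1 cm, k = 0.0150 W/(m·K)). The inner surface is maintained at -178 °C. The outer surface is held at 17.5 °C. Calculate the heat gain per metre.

Q' = 36.0 W/m

Resistance network (inner→outer):
  R'_brass = ln(0.0549/0.0456)/(2πk) = 0.1856/(2π·108) = 2.735×10^-4 m·K/W
  R'_phenolic foam = ln(0.0867/0.0549)/(2πk) = 0.4569/(2π·0.0191) = 3.808 m·K/W
  R'_aerogel blanket = ln(0.101/0.0867)/(2πk) = 0.1527/(2π·0.0150) = 1.620 m·K/W
ΣR = 2.735×10^-4 + 3.808 + 1.620 = 5.428 m·K/W
Q' = ΔT/ΣR = (-178 °C − 17.5 °C)/5.428 = -36.0 W/m
(Negative Q' ⇒ heat flows inward; heat gain = 36.0 W/m.)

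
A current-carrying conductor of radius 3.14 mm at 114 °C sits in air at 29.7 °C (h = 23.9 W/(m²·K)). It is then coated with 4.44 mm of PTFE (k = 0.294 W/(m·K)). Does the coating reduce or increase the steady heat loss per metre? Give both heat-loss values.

Critical radius for a cylinder: r_cr = k/h = 0.0123 m = 1.23 cm.
Outer radius after coating: r₂ = 0.00314 + 0.00444 = 0.00758 m.
Since r₁ < r_cr and r₂ ≤ r_cr, the coating moves toward the maximum at r_cr — heat loss rises.
Bare: R = 1/(2πr₁h) = 2.121 m·K/W; Q = 84.3/2.121 = 39.7 W/m.
Coated: R = R_cond + R_conv = 1.356 m·K/W; Q = 84.3/1.356 = 62.2 W/m.

increases: 39.7 → 62.2 W/m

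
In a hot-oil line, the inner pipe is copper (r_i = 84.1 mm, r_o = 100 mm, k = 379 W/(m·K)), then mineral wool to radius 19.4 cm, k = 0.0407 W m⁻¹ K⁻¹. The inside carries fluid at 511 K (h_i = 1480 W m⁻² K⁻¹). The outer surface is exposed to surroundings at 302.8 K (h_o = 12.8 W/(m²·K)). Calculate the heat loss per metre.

Resistance network (inner→outer):
  R'_conv,in = 1/(2πr h) = 1/(2π·0.0841·1480) = 0.001279 m·K/W
  R'_copper = ln(0.100/0.0841)/(2πk) = 0.1732/(2π·379) = 7.272×10^-5 m·K/W
  R'_mineral wool = ln(0.194/0.100)/(2πk) = 0.6627/(2π·0.0407) = 2.591 m·K/W
  R'_conv,out = 1/(2πr h) = 1/(2π·0.194·12.8) = 0.06409 m·K/W
ΣR = 0.001279 + 7.272×10^-5 + 2.591 + 0.06409 = 2.656 m·K/W
Q' = ΔT/ΣR = (511 K − 302.8 K)/2.656 = 78.4 W/m

Q' = 78.4 W/m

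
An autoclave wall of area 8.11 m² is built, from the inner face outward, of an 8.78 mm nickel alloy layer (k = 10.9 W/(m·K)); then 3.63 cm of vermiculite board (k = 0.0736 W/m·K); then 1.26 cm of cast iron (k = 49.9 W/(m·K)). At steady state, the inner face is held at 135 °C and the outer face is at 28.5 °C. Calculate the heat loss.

Q = 1750 W

Resistance network (inner→outer):
  R_nickel alloy = L/(kA) = 0.00878/(10.9·8.11) = 9.932×10^-5 K/W
  R_vermiculite board = L/(kA) = 0.0363/(0.0736·8.11) = 0.06081 K/W
  R_cast iron = L/(kA) = 0.0126/(49.9·8.11) = 3.114×10^-5 K/W
ΣR = 9.932×10^-5 + 0.06081 + 3.114×10^-5 = 0.06094 K/W
Q = ΔT/ΣR = (135 °C − 28.5 °C)/0.06094 = 1750 W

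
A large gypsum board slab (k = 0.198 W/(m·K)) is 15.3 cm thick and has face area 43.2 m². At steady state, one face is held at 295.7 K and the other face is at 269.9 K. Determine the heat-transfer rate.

Q = kA·ΔT/L = 0.198 × 43.2 × |295.7 K − 269.9 K| / 0.153 = 1440 W

Q = 1440 W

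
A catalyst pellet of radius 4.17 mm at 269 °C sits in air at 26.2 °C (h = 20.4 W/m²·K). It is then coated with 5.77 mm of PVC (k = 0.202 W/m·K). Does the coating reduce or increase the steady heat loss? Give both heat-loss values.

increases: 1.08 → 2.57 W

Critical radius for a sphere: r_cr = 2k/h = 0.0198 m = 1.98 cm.
Outer radius after coating: r₂ = 0.00417 + 0.00577 = 0.00994 m.
Since r₁ < r_cr and r₂ ≤ r_cr, the coating moves toward the maximum at r_cr — heat loss rises.
Bare: R = 1/(4πr₁²h) = 224.3 K/W; Q = 242.8/224.3 = 1.08 W.
Coated: R = R_cond + R_conv = 94.32 K/W; Q = 242.8/94.32 = 2.57 W.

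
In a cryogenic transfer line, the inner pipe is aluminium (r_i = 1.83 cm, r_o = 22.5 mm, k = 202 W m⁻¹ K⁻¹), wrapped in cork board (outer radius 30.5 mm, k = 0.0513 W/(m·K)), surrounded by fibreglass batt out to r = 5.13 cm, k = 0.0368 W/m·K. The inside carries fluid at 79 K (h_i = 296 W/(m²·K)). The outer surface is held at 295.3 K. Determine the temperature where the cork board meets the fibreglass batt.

Resistance network (inner→outer):
  R'_conv,in = 1/(2πr h) = 1/(2π·0.0183·296) = 0.02938 m·K/W
  R'_aluminium = ln(0.0225/0.0183)/(2πk) = 0.2066/(2π·202) = 1.628×10^-4 m·K/W
  R'_cork board = ln(0.0305/0.0225)/(2πk) = 0.3042/(2π·0.0513) = 0.9438 m·K/W
  R'_fibreglass batt = ln(0.0513/0.0305)/(2πk) = 0.5200/(2π·0.0368) = 2.249 m·K/W
ΣR = 0.02938 + 1.628×10^-4 + 0.9438 + 2.249 = 3.222 m·K/W
Q' = ΔT/ΣR = (79 K − 295.3 K)/3.222 = -67.13 W/m
From the inner boundary to the cork board/fibreglass batt interface, ΣR_partial = 0.9733 m·K/W.
T_interface = T_in − Q'·ΣR_partial = 79 K − (-67.13)(0.9733) = 144 K

T = 144 K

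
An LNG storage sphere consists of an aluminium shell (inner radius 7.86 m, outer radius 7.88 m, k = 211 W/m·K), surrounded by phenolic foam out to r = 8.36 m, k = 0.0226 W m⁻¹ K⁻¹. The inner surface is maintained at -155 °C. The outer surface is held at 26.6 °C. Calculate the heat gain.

Q = 7.08 kW

Series thermal resistances, inner to outer:
  R_aluminium = (1/7.86 − 1/7.88)/(4πk) = 3.229×10^-4/(4π·211) = 1.218×10^-7 K/W
  R_phenolic foam = (1/7.88 − 1/8.36)/(4πk) = 0.007286/(4π·0.0226) = 0.02566 K/W
ΣR = 1.218×10^-7 + 0.02566 = 0.02566 K/W
Q = ΔT/ΣR = (-155 °C − 26.6 °C)/0.02566 = -7080 W
(Negative Q ⇒ heat flows inward; heat gain = 7080 W.)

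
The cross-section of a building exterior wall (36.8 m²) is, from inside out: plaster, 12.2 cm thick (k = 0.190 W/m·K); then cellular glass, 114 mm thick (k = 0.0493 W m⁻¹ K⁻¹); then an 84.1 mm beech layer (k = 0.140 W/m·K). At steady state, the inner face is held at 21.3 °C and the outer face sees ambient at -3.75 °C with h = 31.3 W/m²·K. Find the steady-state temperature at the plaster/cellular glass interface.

T = 16.8 °C

Resistance network (inner→outer):
  R_plaster = L/(kA) = 0.122/(0.190·36.8) = 0.01745 K/W
  R_cellular glass = L/(kA) = 0.114/(0.0493·36.8) = 0.06284 K/W
  R_beech = L/(kA) = 0.0841/(0.140·36.8) = 0.01632 K/W
  R_conv,out = 1/(hA) = 1/(31.3·36.8) = 8.682×10^-4 K/W
ΣR = 0.01745 + 0.06284 + 0.01632 + 8.682×10^-4 = 0.09748 K/W
Q = ΔT/ΣR = (21.3 °C − -3.75 °C)/0.09748 = 257.0 W
From the inner boundary to the plaster/cellular glass interface, ΣR_partial = 0.01745 K/W.
T_interface = T_in − Q·ΣR_partial = 21.3 °C − (257.0)(0.01745) = 16.8 °C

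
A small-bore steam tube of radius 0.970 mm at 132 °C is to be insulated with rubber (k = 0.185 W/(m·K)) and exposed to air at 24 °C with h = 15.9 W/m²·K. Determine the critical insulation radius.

For a cylinder, r_cr = k_ins/h = 0.185/15.9 = 0.0116 m = 1.16 cm

r_cr = 1.16 cm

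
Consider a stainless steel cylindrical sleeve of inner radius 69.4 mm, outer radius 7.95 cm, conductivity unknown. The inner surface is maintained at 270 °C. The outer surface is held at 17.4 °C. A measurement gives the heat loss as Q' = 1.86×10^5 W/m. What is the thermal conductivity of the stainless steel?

k = 15.9 W/m·K

ΣR = ΔT/Q' = |270 − 17.4|/1.86×10^5 = 0.001358 m·K/W
ln(r₂/r₁)/(2πk) = 0.001358 ⇒ k = 0.1359/(2π·0.001358) = 15.9 W/m·K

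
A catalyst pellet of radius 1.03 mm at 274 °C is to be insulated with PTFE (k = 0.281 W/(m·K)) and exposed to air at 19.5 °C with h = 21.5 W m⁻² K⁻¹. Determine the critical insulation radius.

For a sphere, r_cr = 2k_ins/h = 2·0.281/21.5 = 0.0261 m = 2.61 cm

r_cr = 2.61 cm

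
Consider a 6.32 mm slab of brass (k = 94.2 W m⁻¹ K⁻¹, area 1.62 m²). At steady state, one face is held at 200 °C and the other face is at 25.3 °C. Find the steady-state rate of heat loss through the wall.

Q = kA·ΔT/L = 94.2 × 1.62 × |200 °C − 25.3 °C| / 0.00632 = 4.22×10^6 W

Q = 4.22×10^6 W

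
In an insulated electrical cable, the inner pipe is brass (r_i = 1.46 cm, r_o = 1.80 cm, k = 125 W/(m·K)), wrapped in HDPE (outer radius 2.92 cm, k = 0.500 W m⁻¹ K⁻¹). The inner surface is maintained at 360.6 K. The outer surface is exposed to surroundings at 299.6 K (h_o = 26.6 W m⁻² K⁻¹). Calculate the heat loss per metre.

Series thermal resistances, inner to outer:
  R'_brass = ln(0.0180/0.0146)/(2πk) = 0.2094/(2π·125) = 2.666×10^-4 m·K/W
  R'_HDPE = ln(0.0292/0.0180)/(2πk) = 0.4838/(2π·0.500) = 0.1540 m·K/W
  R'_conv,out = 1/(2πr h) = 1/(2π·0.0292·26.6) = 0.2049 m·K/W
ΣR = 2.666×10^-4 + 0.1540 + 0.2049 = 0.3592 m·K/W
Q' = ΔT/ΣR = (360.6 K − 299.6 K)/0.3592 = 170 W/m

Q' = 170 W/m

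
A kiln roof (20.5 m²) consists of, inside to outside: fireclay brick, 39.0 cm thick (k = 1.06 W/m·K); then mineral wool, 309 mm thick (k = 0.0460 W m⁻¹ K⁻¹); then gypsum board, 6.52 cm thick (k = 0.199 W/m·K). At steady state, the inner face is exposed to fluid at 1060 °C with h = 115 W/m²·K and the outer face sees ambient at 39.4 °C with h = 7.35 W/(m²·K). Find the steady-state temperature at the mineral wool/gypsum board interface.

T = 102 °C

Resistance network (inner→outer):
  R_conv,in = 1/(hA) = 1/(115·20.5) = 4.242×10^-4 K/W
  R_fireclay brick = L/(kA) = 0.390/(1.06·20.5) = 0.01795 K/W
  R_mineral wool = L/(kA) = 0.309/(0.0460·20.5) = 0.3277 K/W
  R_gypsum board = L/(kA) = 0.0652/(0.199·20.5) = 0.01598 K/W
  R_conv,out = 1/(hA) = 1/(7.35·20.5) = 0.006637 K/W
ΣR = 4.242×10^-4 + 0.01795 + 0.3277 + 0.01598 + 0.006637 = 0.3687 K/W
Q = ΔT/ΣR = (1060 °C − 39.4 °C)/0.3687 = 2768 W
From the inner boundary to the mineral wool/gypsum board interface, ΣR_partial = 0.3461 K/W.
T_interface = T_in − Q·ΣR_partial = 1060 °C − (2768)(0.3461) = 102 °C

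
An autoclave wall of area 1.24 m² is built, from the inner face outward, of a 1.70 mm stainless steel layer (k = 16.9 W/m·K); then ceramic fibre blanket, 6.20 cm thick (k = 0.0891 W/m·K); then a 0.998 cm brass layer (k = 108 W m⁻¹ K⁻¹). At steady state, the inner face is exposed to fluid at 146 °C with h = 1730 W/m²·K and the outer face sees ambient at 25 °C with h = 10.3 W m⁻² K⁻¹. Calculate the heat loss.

Q = 189 W

Treat each layer as a resistance in series:
  R_conv,in = 1/(hA) = 1/(1730·1.24) = 4.662×10^-4 K/W
  R_stainless steel = L/(kA) = 0.00170/(16.9·1.24) = 8.112×10^-5 K/W
  R_ceramic fibre blanket = L/(kA) = 0.0620/(0.0891·1.24) = 0.5612 K/W
  R_brass = L/(kA) = 0.00998/(108·1.24) = 7.452×10^-5 K/W
  R_conv,out = 1/(hA) = 1/(10.3·1.24) = 0.07830 K/W
ΣR = 4.662×10^-4 + 8.112×10^-5 + 0.5612 + 7.452×10^-5 + 0.07830 = 0.6401 K/W
Q = ΔT/ΣR = (146 °C − 25 °C)/0.6401 = 189 W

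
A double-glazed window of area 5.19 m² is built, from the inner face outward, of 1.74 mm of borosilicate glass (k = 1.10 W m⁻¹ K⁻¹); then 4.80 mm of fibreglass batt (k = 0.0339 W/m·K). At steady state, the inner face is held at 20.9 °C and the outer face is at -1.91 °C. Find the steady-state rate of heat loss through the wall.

Resistance network (inner→outer):
  R_borosilicate glass = L/(kA) = 0.00174/(1.10·5.19) = 3.048×10^-4 K/W
  R_fibreglass batt = L/(kA) = 0.00480/(0.0339·5.19) = 0.02728 K/W
ΣR = 3.048×10^-4 + 0.02728 = 0.02758 K/W
Q = ΔT/ΣR = (20.9 °C − -1.91 °C)/0.02758 = 827 W

Q = 827 W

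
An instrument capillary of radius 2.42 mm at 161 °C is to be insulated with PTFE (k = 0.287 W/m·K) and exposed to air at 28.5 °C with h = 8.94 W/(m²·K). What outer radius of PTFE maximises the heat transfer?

r_cr = 3.21 cm

For a cylinder, r_cr = k_ins/h = 0.287/8.94 = 0.0321 m = 3.21 cm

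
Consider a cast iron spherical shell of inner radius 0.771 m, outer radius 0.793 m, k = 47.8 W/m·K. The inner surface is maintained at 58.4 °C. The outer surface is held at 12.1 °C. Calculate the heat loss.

Q = 4πk·ΔT/(1/r₁ − 1/r₂) = 4π × 47.8 × 46.3 / (1/0.771 − 1/0.793) = 7.73×10^5 W

Q = 7.73×10^5 W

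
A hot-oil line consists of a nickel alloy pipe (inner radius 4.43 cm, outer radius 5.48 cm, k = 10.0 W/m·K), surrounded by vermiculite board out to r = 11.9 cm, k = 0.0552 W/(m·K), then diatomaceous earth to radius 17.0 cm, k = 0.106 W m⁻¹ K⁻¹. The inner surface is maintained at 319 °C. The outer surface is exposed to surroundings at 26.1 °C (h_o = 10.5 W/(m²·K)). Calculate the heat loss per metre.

Series thermal resistances, inner to outer:
  R'_nickel alloy = ln(0.0548/0.0443)/(2πk) = 0.2127/(2π·10.0) = 0.003385 m·K/W
  R'_vermiculite board = ln(0.119/0.0548)/(2πk) = 0.7754/(2π·0.0552) = 2.236 m·K/W
  R'_diatomaceous earth = ln(0.170/0.119)/(2πk) = 0.3567/(2π·0.106) = 0.5355 m·K/W
  R'_conv,out = 1/(2πr h) = 1/(2π·0.170·10.5) = 0.08916 m·K/W
ΣR = 0.003385 + 2.236 + 0.5355 + 0.08916 = 2.864 m·K/W
Q' = ΔT/ΣR = (319 °C − 26.1 °C)/2.864 = 102 W/m

Q' = 102 W/m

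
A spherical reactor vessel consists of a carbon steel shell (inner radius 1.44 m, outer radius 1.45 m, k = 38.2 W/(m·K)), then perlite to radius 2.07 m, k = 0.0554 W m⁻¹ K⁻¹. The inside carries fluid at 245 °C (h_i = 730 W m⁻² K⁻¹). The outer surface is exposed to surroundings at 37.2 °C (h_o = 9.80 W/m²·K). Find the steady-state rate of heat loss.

Q = 696 W

Treat each layer as a resistance in series:
  R_conv,in = 1/(4πr²h) = 1/(4π·1.44²·730) = 5.257×10^-5 K/W
  R_carbon steel = (1/1.44 − 1/1.45)/(4πk) = 0.004789/(4π·38.2) = 9.977×10^-6 K/W
  R_perlite = (1/1.45 − 1/2.07)/(4πk) = 0.2066/(4π·0.0554) = 0.2967 K/W
  R_conv,out = 1/(4πr²h) = 1/(4π·2.07²·9.80) = 0.001895 K/W
ΣR = 5.257×10^-5 + 9.977×10^-6 + 0.2967 + 0.001895 = 0.2987 K/W
Q = ΔT/ΣR = (245 °C − 37.2 °C)/0.2987 = 696 W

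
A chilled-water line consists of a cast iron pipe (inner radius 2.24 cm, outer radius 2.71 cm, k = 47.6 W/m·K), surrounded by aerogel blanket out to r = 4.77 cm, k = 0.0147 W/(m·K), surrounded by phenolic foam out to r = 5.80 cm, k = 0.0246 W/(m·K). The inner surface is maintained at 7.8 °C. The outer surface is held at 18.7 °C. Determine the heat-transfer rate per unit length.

Series thermal resistances, inner to outer:
  R'_cast iron = ln(0.0271/0.0224)/(2πk) = 0.1905/(2π·47.6) = 6.369×10^-4 m·K/W
  R'_aerogel blanket = ln(0.0477/0.0271)/(2πk) = 0.5654/(2π·0.0147) = 6.121 m·K/W
  R'_phenolic foam = ln(0.0580/0.0477)/(2πk) = 0.1955/(2π·0.0246) = 1.265 m·K/W
ΣR = 6.369×10^-4 + 6.121 + 1.265 = 7.387 m·K/W
Q' = ΔT/ΣR = (7.8 °C − 18.7 °C)/7.387 = -1.48 W/m
(Negative Q' ⇒ heat flows inward; heat gain = 1.48 W/m.)

Q' = 1.48 W/m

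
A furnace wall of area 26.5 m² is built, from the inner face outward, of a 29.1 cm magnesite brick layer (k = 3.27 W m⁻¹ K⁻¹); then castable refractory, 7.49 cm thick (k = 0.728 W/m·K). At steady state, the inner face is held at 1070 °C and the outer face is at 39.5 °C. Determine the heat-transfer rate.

Q = 1.42×10^5 W

Treat each layer as a resistance in series:
  R_magnesite brick = L/(kA) = 0.291/(3.27·26.5) = 0.003358 K/W
  R_castable refractory = L/(kA) = 0.0749/(0.728·26.5) = 0.003882 K/W
ΣR = 0.003358 + 0.003882 = 0.007240 K/W
Q = ΔT/ΣR = (1070 °C − 39.5 °C)/0.007240 = 1.42×10^5 W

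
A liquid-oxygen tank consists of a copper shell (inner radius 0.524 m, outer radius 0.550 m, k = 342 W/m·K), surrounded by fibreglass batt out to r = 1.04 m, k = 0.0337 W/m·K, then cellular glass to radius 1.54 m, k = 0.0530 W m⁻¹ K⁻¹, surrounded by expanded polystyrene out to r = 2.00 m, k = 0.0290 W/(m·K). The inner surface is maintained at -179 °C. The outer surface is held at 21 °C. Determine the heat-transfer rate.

Treat each layer as a resistance in series:
  R_copper = (1/0.524 − 1/0.550)/(4πk) = 0.09022/(4π·342) = 2.099×10^-5 K/W
  R_fibreglass batt = (1/0.550 − 1/1.04)/(4πk) = 0.8566/(4π·0.0337) = 2.023 K/W
  R_cellular glass = (1/1.04 − 1/1.54)/(4πk) = 0.3122/(4π·0.0530) = 0.4687 K/W
  R_expanded polystyrene = (1/1.54 − 1/2.00)/(4πk) = 0.1494/(4π·0.0290) = 0.4098 K/W
ΣR = 2.099×10^-5 + 2.023 + 0.4687 + 0.4098 = 2.902 K/W
Q = ΔT/ΣR = (-179 °C − 21 °C)/2.902 = -68.9 W
(Negative Q ⇒ heat flows inward; heat gain = 68.9 W.)

Q = 68.9 W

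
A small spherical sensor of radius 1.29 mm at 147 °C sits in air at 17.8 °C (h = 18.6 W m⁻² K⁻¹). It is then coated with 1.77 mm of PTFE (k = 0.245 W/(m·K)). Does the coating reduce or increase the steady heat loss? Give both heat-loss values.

increases: 0.0503 → 0.214 W

Critical radius for a sphere: r_cr = 2k/h = 0.0263 m = 2.63 cm.
Outer radius after coating: r₂ = 0.00129 + 0.00177 = 0.00306 m.
Since r₁ < r_cr and r₂ ≤ r_cr, the coating moves toward the maximum at r_cr — heat loss rises.
Bare: R = 1/(4πr₁²h) = 2571 K/W; Q = 129.2/2571 = 0.0503 W.
Coated: R = R_cond + R_conv = 602.6 K/W; Q = 129.2/602.6 = 0.214 W.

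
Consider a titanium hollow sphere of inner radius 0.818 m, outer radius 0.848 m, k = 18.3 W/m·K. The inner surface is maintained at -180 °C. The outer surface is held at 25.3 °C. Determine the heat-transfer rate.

Q = 4πk·ΔT/(1/r₁ − 1/r₂) = 4π × 18.3 × 205.3 / (1/0.818 − 1/0.848) = 1.09×10^6 W

Q = 1.09×10^6 W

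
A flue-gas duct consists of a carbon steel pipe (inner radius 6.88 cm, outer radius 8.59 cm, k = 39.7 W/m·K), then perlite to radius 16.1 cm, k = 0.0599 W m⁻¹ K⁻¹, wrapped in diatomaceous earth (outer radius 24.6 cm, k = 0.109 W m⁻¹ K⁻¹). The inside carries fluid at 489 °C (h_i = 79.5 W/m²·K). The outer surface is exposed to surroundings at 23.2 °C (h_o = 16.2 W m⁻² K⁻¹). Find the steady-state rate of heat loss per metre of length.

Series thermal resistances, inner to outer:
  R'_conv,in = 1/(2πr h) = 1/(2π·0.0688·79.5) = 0.02910 m·K/W
  R'_carbon steel = ln(0.0859/0.0688)/(2πk) = 0.2220/(2π·39.7) = 8.899×10^-4 m·K/W
  R'_perlite = ln(0.161/0.0859)/(2πk) = 0.6282/(2π·0.0599) = 1.669 m·K/W
  R'_diatomaceous earth = ln(0.246/0.161)/(2πk) = 0.4239/(2π·0.109) = 0.6190 m·K/W
  R'_conv,out = 1/(2πr h) = 1/(2π·0.246·16.2) = 0.03994 m·K/W
ΣR = 0.02910 + 8.899×10^-4 + 1.669 + 0.6190 + 0.03994 = 2.358 m·K/W
Q' = ΔT/ΣR = (489 °C − 23.2 °C)/2.358 = 198 W/m

Q' = 198 W/m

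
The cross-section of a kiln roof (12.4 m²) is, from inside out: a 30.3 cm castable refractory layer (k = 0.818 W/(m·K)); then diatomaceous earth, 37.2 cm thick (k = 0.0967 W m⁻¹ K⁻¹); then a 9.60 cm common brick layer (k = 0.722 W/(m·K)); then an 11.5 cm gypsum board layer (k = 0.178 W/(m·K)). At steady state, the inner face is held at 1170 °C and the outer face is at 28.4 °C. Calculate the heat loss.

Series thermal resistances, inner to outer:
  R_castable refractory = L/(kA) = 0.303/(0.818·12.4) = 0.02987 K/W
  R_diatomaceous earth = L/(kA) = 0.372/(0.0967·12.4) = 0.3102 K/W
  R_common brick = L/(kA) = 0.0960/(0.722·12.4) = 0.01072 K/W
  R_gypsum board = L/(kA) = 0.115/(0.178·12.4) = 0.05210 K/W
ΣR = 0.02987 + 0.3102 + 0.01072 + 0.05210 = 0.4029 K/W
Q = ΔT/ΣR = (1170 °C − 28.4 °C)/0.4029 = 2830 W

Q = 2830 W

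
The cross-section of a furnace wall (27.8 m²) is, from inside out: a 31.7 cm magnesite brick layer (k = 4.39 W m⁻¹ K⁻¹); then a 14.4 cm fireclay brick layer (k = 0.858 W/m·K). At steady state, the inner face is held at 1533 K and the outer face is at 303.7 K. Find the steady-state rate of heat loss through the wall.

Resistance network (inner→outer):
  R_magnesite brick = L/(kA) = 0.317/(4.39·27.8) = 0.002597 K/W
  R_fireclay brick = L/(kA) = 0.144/(0.858·27.8) = 0.006037 K/W
ΣR = 0.002597 + 0.006037 = 0.008634 K/W
Q = ΔT/ΣR = (1533 K − 303.7 K)/0.008634 = 1.42×10^5 W

Q = 142 kW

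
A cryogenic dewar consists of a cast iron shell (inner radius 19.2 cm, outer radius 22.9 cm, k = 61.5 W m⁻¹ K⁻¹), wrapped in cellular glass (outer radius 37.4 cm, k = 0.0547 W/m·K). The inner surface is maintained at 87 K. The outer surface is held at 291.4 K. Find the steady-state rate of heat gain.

Treat each layer as a resistance in series:
  R_cast iron = (1/0.192 − 1/0.229)/(4πk) = 0.8415/(4π·61.5) = 0.001089 K/W
  R_cellular glass = (1/0.229 − 1/0.374)/(4πk) = 1.693/(4π·0.0547) = 2.463 K/W
ΣR = 0.001089 + 2.463 = 2.464 K/W
Q = ΔT/ΣR = (87 K − 291.4 K)/2.464 = -83.0 W
(Negative Q ⇒ heat flows inward; heat gain = 83.0 W.)

Q = 83.0 W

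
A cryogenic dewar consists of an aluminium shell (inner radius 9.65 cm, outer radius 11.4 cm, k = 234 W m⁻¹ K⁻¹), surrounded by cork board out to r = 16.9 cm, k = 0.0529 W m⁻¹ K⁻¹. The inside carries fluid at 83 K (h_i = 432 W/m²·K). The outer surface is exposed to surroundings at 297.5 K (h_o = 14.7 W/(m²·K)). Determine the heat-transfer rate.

Resistance network (inner→outer):
  R_conv,in = 1/(4πr²h) = 1/(4π·0.0965²·432) = 0.01978 K/W
  R_aluminium = (1/0.0965 − 1/0.114)/(4πk) = 1.591/(4π·234) = 5.410×10^-4 K/W
  R_cork board = (1/0.114 − 1/0.169)/(4πk) = 2.855/(4π·0.0529) = 4.294 K/W
  R_conv,out = 1/(4πr²h) = 1/(4π·0.169²·14.7) = 0.1895 K/W
ΣR = 0.01978 + 5.410×10^-4 + 4.294 + 0.1895 = 4.504 K/W
Q = ΔT/ΣR = (83 K − 297.5 K)/4.504 = -47.6 W
(Negative Q ⇒ heat flows inward; heat gain = 47.6 W.)

Q = 47.6 W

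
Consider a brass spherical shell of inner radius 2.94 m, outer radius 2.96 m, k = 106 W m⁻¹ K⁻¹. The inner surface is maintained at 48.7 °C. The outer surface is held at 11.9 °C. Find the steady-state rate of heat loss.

Q = 4πk·ΔT/(1/r₁ − 1/r₂) = 4π × 106 × 36.8 / (1/2.94 − 1/2.96) = 2.13×10^7 W

Q = 2.13×10^7 W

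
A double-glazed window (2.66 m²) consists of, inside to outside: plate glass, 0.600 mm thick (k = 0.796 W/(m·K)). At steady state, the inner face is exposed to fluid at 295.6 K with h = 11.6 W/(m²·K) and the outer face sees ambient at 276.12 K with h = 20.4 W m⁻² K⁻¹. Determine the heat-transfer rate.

Q = 381 W

Resistance network (inner→outer):
  R_conv,in = 1/(hA) = 1/(11.6·2.66) = 0.03241 K/W
  R_plate glass = L/(kA) = 6.00×10^-4/(0.796·2.66) = 2.834×10^-4 K/W
  R_conv,out = 1/(hA) = 1/(20.4·2.66) = 0.01843 K/W
ΣR = 0.03241 + 2.834×10^-4 + 0.01843 = 0.05112 K/W
Q = ΔT/ΣR = (295.6 K − 276.12 K)/0.05112 = 381 W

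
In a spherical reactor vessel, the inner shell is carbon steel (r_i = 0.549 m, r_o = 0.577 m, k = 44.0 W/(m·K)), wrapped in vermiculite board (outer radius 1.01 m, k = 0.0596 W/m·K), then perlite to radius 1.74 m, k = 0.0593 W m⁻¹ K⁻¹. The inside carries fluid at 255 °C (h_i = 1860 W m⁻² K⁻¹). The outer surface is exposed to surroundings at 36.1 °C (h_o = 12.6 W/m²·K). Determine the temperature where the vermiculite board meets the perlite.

Resistance network (inner→outer):
  R_conv,in = 1/(4πr²h) = 1/(4π·0.549²·1860) = 1.419×10^-4 K/W
  R_carbon steel = (1/0.549 − 1/0.577)/(4πk) = 0.08839/(4π·44.0) = 1.599×10^-4 K/W
  R_vermiculite board = (1/0.577 − 1/1.01)/(4πk) = 0.7430/(4π·0.0596) = 0.9921 K/W
  R_perlite = (1/1.01 − 1/1.74)/(4πk) = 0.4154/(4π·0.0593) = 0.5574 K/W
  R_conv,out = 1/(4πr²h) = 1/(4π·1.74²·12.6) = 0.002086 K/W
ΣR = 1.419×10^-4 + 1.599×10^-4 + 0.9921 + 0.5574 + 0.002086 = 1.552 K/W
Q = ΔT/ΣR = (255 °C − 36.1 °C)/1.552 = 141.0 W
From the inner boundary to the vermiculite board/perlite interface, ΣR_partial = 0.9924 K/W.
T_interface = T_in − Q·ΣR_partial = 255 °C − (141.0)(0.9924) = 115 °C

T = 115 °C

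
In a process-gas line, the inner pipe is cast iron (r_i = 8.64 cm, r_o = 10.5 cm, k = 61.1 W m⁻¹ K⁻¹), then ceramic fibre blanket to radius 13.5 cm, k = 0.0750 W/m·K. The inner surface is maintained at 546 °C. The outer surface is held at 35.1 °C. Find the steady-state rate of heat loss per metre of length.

Q' = 957 W/m

Treat each layer as a resistance in series:
  R'_cast iron = ln(0.105/0.0864)/(2πk) = 0.1950/(2π·61.1) = 5.079×10^-4 m·K/W
  R'_ceramic fibre blanket = ln(0.135/0.105)/(2πk) = 0.2513/(2π·0.0750) = 0.5333 m·K/W
ΣR = 5.079×10^-4 + 0.5333 = 0.5338 m·K/W
Q' = ΔT/ΣR = (546 °C − 35.1 °C)/0.5338 = 957 W/m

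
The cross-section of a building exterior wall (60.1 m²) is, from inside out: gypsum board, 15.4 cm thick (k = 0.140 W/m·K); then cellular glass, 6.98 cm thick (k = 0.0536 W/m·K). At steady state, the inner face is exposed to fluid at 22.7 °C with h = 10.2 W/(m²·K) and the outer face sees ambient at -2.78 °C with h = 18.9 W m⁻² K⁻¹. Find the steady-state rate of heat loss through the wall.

Treat each layer as a resistance in series:
  R_conv,in = 1/(hA) = 1/(10.2·60.1) = 0.001631 K/W
  R_gypsum board = L/(kA) = 0.154/(0.140·60.1) = 0.01830 K/W
  R_cellular glass = L/(kA) = 0.0698/(0.0536·60.1) = 0.02167 K/W
  R_conv,out = 1/(hA) = 1/(18.9·60.1) = 8.804×10^-4 K/W
ΣR = 0.001631 + 0.01830 + 0.02167 + 8.804×10^-4 = 0.04248 K/W
Q = ΔT/ΣR = (22.7 °C − -2.78 °C)/0.04248 = 600 W

Q = 600 W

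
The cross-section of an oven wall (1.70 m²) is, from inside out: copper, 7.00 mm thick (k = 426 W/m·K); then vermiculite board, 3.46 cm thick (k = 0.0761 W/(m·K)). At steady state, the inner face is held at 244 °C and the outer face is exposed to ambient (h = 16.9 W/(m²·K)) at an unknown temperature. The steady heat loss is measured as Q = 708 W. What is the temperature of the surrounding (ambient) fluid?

Sum the resistances:
  R_copper = L/(kA) = 0.00700/(426·1.70) = 9.666×10^-6 K/W
  R_vermiculite board = L/(kA) = 0.0346/(0.0761·1.70) = 0.2674 K/W
  R_conv,out = 1/(hA) = 1/(16.9·1.70) = 0.03481 K/W
ΣR = 0.3023 K/W
ΔT = Q·ΣR = 708 × 0.3023 = 214.0 K
Heat flows outward, so T_out = T_in − ΔT = 244 − 214.0 = 30.0 °C

T_out = 30.0 °C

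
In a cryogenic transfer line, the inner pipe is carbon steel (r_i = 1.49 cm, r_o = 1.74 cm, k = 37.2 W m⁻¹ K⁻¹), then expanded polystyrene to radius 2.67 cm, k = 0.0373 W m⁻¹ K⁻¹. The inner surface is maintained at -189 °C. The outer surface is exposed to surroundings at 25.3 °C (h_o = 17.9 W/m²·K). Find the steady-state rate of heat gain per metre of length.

Q' = 99.2 W/m

Resistance network (inner→outer):
  R'_carbon steel = ln(0.0174/0.0149)/(2πk) = 0.1551/(2π·37.2) = 6.636×10^-4 m·K/W
  R'_expanded polystyrene = ln(0.0267/0.0174)/(2πk) = 0.4282/(2π·0.0373) = 1.827 m·K/W
  R'_conv,out = 1/(2πr h) = 1/(2π·0.0267·17.9) = 0.3330 m·K/W
ΣR = 6.636×10^-4 + 1.827 + 0.3330 = 2.161 m·K/W
Q' = ΔT/ΣR = (-189 °C − 25.3 °C)/2.161 = -99.2 W/m
(Negative Q' ⇒ heat flows inward; heat gain = 99.2 W/m.)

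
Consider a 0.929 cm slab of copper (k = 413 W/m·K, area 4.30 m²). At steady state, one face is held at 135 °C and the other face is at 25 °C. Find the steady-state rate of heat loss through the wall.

Q = kA·ΔT/L = 413 × 4.30 × |135 °C − 25 °C| / 0.00929 = 2.10×10^7 W

Q = 2.10×10^7 W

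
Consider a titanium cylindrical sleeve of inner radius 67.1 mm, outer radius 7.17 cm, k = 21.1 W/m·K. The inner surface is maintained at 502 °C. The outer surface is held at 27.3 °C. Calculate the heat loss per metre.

Q' = 949 kW/m

Q' = 2πk·ΔT/ln(r₂/r₁) = 2π × 21.1 × 474.7 / ln(0.0717/0.0671) = 9.49×10^5 W/m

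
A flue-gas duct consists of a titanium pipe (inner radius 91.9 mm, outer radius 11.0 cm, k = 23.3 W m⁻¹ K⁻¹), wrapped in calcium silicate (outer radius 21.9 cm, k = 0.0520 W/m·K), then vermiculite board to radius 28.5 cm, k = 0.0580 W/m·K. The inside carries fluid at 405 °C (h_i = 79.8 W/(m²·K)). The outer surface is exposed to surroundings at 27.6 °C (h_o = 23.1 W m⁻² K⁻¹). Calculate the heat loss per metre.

Q' = 131 W/m

Resistance network (inner→outer):
  R'_conv,in = 1/(2πr h) = 1/(2π·0.0919·79.8) = 0.02170 m·K/W
  R'_titanium = ln(0.110/0.0919)/(2πk) = 0.1798/(2π·23.3) = 0.001228 m·K/W
  R'_calcium silicate = ln(0.219/0.110)/(2πk) = 0.6886/(2π·0.0520) = 2.108 m·K/W
  R'_vermiculite board = ln(0.285/0.219)/(2πk) = 0.2634/(2π·0.0580) = 0.7228 m·K/W
  R'_conv,out = 1/(2πr h) = 1/(2π·0.285·23.1) = 0.02417 m·K/W
ΣR = 0.02170 + 0.001228 + 2.108 + 0.7228 + 0.02417 = 2.878 m·K/W
Q' = ΔT/ΣR = (405 °C − 27.6 °C)/2.878 = 131 W/m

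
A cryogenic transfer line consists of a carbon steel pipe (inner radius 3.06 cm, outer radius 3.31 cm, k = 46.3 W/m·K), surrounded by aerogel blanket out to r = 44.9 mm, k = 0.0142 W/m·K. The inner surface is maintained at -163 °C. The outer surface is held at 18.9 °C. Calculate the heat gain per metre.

Resistance network (inner→outer):
  R'_carbon steel = ln(0.0331/0.0306)/(2πk) = 0.07853/(2π·46.3) = 2.700×10^-4 m·K/W
  R'_aerogel blanket = ln(0.0449/0.0331)/(2πk) = 0.3049/(2π·0.0142) = 3.417 m·K/W
ΣR = 2.700×10^-4 + 3.417 = 3.417 m·K/W
Q' = ΔT/ΣR = (-163 °C − 18.9 °C)/3.417 = -53.2 W/m
(Negative Q' ⇒ heat flows inward; heat gain = 53.2 W/m.)

Q' = 53.2 W/m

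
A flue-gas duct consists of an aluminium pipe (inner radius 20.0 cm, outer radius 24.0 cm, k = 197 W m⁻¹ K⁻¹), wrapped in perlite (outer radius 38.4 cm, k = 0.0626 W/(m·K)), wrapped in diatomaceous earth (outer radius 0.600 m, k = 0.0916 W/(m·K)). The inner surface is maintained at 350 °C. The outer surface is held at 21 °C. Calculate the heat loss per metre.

Treat each layer as a resistance in series:
  R'_aluminium = ln(0.240/0.200)/(2πk) = 0.1823/(2π·197) = 1.473×10^-4 m·K/W
  R'_perlite = ln(0.384/0.240)/(2πk) = 0.4700/(2π·0.0626) = 1.195 m·K/W
  R'_diatomaceous earth = ln(0.600/0.384)/(2πk) = 0.4463/(2π·0.0916) = 0.7754 m·K/W
ΣR = 1.473×10^-4 + 1.195 + 0.7754 = 1.971 m·K/W
Q' = ΔT/ΣR = (350 °C − 21 °C)/1.971 = 167 W/m

Q' = 167 W/m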